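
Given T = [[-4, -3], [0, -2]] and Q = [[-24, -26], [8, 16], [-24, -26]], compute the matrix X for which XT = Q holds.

X = [[6, 4], [-2, -5], [6, 4]]

T is on the right of X, so right-multiply by T⁻¹: X = QT⁻¹.
det T = 8, so T⁻¹ = [[-1/4, 3/8], [0, -1/2]].
X = QT⁻¹ = [[-24, -26], [8, 16], [-24, -26]] · [[-1/4, 3/8], [0, -1/2]] = [[6, 4], [-2, -5], [6, 4]].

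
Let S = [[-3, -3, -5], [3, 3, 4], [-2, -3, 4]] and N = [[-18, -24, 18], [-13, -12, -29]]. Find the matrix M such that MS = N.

M = [[-2, -4, 6], [5, 0, -1]]

S is on the right of M, so right-multiply by S⁻¹: M = NS⁻¹.
S has determinant 3; S⁻¹ = [[8, 9, 1], [-20/3, -22/3, -1], [-1, -1, 0]].
M = NS⁻¹ = [[-18, -24, 18], [-13, -12, -29]] · [[8, 9, 1], [-20/3, -22/3, -1], [-1, -1, 0]] = [[-2, -4, 6], [5, 0, -1]].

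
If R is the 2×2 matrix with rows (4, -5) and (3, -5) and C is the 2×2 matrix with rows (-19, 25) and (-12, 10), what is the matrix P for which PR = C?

R is on the right of P, so right-multiply by R⁻¹: P = CR⁻¹.
det R = -5, so R⁻¹ = [[1, -1], [3/5, -4/5]].
P = CR⁻¹ = [[-19, 25], [-12, 10]] · [[1, -1], [3/5, -4/5]] = [[-4, -1], [-6, 4]].

P = [[-4, -1], [-6, 4]]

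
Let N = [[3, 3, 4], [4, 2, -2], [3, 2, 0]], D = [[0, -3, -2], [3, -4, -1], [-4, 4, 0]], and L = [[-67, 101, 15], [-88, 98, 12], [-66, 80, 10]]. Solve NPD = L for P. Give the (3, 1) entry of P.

Isolating P: multiply by N⁻¹ from the left and D⁻¹ from the right, so P = N⁻¹LD⁻¹.
det N = 2; the adjugate gives N⁻¹ = [[2, 4, -7], [-3, -6, 11], [1, 3/2, -3]].
det D = -4, so D⁻¹ = [[-1, 2, 5/4], [-1, 2, 3/2], [1, -3, -9/4]].
N⁻¹L = [[-24, 34, 8], [3, -11, -7], [-1, 8, 3]].
P = (N⁻¹L)D⁻¹ = [[-2, -4, 3], [1, 5, 3], [-4, 5, 4]].

-4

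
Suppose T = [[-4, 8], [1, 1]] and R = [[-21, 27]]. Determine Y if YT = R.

Right-multiplying both sides by T⁻¹ gives Y = RT⁻¹.
T has determinant -12; T⁻¹ = [[-1/12, 2/3], [1/12, 1/3]].
Y = RT⁻¹ = [[-21, 27]] · [[-1/12, 2/3], [1/12, 1/3]] = [[4, -5]].

Y = [[4, -5]]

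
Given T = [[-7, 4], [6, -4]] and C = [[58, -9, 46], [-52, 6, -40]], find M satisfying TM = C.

T is on the left of M, so left-multiply by T⁻¹: M = T⁻¹C.
det T = 4, so T⁻¹ = [[-1, -1], [-3/2, -7/4]].
M = T⁻¹C = [[-1, -1], [-3/2, -7/4]] · [[58, -9, 46], [-52, 6, -40]] = [[-6, 3, -6], [4, 3, 1]].

M = [[-6, 3, -6], [4, 3, 1]]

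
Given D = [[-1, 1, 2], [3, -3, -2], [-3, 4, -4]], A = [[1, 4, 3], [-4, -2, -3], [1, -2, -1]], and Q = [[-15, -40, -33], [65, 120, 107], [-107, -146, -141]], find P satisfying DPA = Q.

P = [[0, -4, -3], [-5, 2, 1], [0, -1, 1]]

Isolating P: multiply by D⁻¹ from the left and A⁻¹ from the right, so P = D⁻¹QA⁻¹.
det D = 4, so D⁻¹ = [[5, 3, 1], [9/2, 5/2, 1], [3/4, 1/4, 0]].
det A = -2; the adjugate gives A⁻¹ = [[2, 1, 3], [7/2, 2, 9/2], [-5, -3, -7]].
D⁻¹Q = [[13, 14, 15], [-12, -26, -22], [5, 0, 2]].
P = (D⁻¹Q)A⁻¹ = [[0, -4, -3], [-5, 2, 1], [0, -1, 1]].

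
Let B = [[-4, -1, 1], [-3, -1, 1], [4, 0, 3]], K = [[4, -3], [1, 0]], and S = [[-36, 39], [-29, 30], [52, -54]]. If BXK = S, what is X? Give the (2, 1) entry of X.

3

Left-multiply by B⁻¹ and right-multiply by K⁻¹: X = B⁻¹SK⁻¹.
B has determinant 3; B⁻¹ = [[-1, 1, 0], [13/3, -16/3, 1/3], [4/3, -4/3, 1/3]].
det K = 3, so K⁻¹ = [[0, 1], [-1/3, 4/3]].
B⁻¹S = [[7, -9], [16, -9], [8, -6]].
X = (B⁻¹S)K⁻¹ = [[3, -5], [3, 4], [2, 0]].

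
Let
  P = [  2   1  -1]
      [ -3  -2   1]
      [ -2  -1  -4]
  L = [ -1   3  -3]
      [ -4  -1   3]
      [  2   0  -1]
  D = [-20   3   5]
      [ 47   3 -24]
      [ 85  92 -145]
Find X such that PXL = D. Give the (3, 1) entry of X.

X = P⁻¹DL⁻¹ (apply P⁻¹ on the left and L⁻¹ on the right).
P has determinant 5; P⁻¹ = [[9/5, 1, -1/5], [-14/5, -2, 1/5], [-1/5, 0, -1/5]].
det L = -1; the adjugate gives L⁻¹ = [[-1, -3, -6], [-2, -7, -15], [-2, -6, -13]].
P⁻¹D = [[-6, -10, 14], [-21, 4, 5], [-13, -19, 28]].
X = (P⁻¹D)L⁻¹ = [[-2, 4, 4], [3, 5, 1], [-5, 4, -1]].

-5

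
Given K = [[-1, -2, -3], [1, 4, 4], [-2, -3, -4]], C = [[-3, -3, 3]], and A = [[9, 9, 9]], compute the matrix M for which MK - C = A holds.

M = [[-4, -2, -2]]

MK = A + C = [[6, 6, 12]].
Right-multiplying both sides by K⁻¹ gives M = (A + C)K⁻¹.
K has determinant -3; K⁻¹ = [[4/3, -1/3, -4/3], [4/3, 2/3, -1/3], [-5/3, -1/3, 2/3]].
M = (A + C)K⁻¹ = [[-4, -2, -2]].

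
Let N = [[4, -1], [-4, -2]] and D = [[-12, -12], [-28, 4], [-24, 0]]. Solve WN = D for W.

N is on the right of W, so right-multiply by N⁻¹: W = DN⁻¹.
det N = -12, so N⁻¹ = [[1/6, -1/12], [-1/3, -1/3]].
W = DN⁻¹ = [[-12, -12], [-28, 4], [-24, 0]] · [[1/6, -1/12], [-1/3, -1/3]] = [[2, 5], [-6, 1], [-4, 2]].

W = [[2, 5], [-6, 1], [-4, 2]]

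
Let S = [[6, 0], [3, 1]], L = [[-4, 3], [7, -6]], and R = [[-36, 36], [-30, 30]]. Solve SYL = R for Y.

Y = S⁻¹RL⁻¹ (apply S⁻¹ on the left and L⁻¹ on the right).
det S = 6, so S⁻¹ = [[1/6, 0], [-1/2, 1]].
det L = 3; the adjugate gives L⁻¹ = [[-2, -1], [-7/3, -4/3]].
S⁻¹R = [[-6, 6], [-12, 12]].
Y = (S⁻¹R)L⁻¹ = [[-2, -2], [-4, -4]].

Y = [[-2, -2], [-4, -4]]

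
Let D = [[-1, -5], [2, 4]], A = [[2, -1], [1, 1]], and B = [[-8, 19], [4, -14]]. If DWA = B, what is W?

W = [[-1, 0], [2, -2]]

Left-multiply by D⁻¹ and right-multiply by A⁻¹: W = D⁻¹BA⁻¹.
D has determinant 6; D⁻¹ = [[2/3, 5/6], [-1/3, -1/6]].
det A = 3, so A⁻¹ = [[1/3, 1/3], [-1/3, 2/3]].
D⁻¹B = [[-2, 1], [2, -4]].
W = (D⁻¹B)A⁻¹ = [[-1, 0], [2, -2]].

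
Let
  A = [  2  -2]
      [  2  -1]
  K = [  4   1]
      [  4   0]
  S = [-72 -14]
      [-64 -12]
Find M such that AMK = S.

Isolating M: multiply by A⁻¹ from the left and K⁻¹ from the right, so M = A⁻¹SK⁻¹.
A has determinant 2; A⁻¹ = [[-1/2, 1], [-1, 1]].
det K = -4; the adjugate gives K⁻¹ = [[0, 1/4], [1, -1]].
A⁻¹S = [[-28, -5], [8, 2]].
M = (A⁻¹S)K⁻¹ = [[-5, -2], [2, 0]].

M = [[-5, -2], [2, 0]]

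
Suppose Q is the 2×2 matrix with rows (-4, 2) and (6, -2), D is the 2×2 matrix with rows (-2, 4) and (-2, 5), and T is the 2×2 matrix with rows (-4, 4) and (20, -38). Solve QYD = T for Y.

Y = [[-3, -1], [-3, -4]]

Left-multiply by Q⁻¹ and right-multiply by D⁻¹: Y = Q⁻¹TD⁻¹.
det Q = -4, so Q⁻¹ = [[1/2, 1/2], [3/2, 1]].
det D = -2, so D⁻¹ = [[-5/2, 2], [-1, 1]].
Q⁻¹T = [[8, -17], [14, -32]].
Y = (Q⁻¹T)D⁻¹ = [[-3, -1], [-3, -4]].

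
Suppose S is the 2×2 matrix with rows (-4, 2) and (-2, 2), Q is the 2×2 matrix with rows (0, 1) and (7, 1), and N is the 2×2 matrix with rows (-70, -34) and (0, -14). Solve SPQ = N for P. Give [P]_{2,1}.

-2

P = S⁻¹NQ⁻¹ (apply S⁻¹ on the left and Q⁻¹ on the right).
S has determinant -4; S⁻¹ = [[-1/2, 1/2], [-1/2, 1]].
det Q = -7, so Q⁻¹ = [[-1/7, 1/7], [1, 0]].
S⁻¹N = [[35, 10], [35, 3]].
P = (S⁻¹N)Q⁻¹ = [[5, 5], [-2, 5]].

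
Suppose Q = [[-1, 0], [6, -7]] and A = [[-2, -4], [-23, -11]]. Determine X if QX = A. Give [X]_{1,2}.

4

Since Q multiplies X on the left, X = Q⁻¹A.
det Q = 7; the adjugate gives Q⁻¹ = [[-1, 0], [-6/7, -1/7]].
X = Q⁻¹A = [[-1, 0], [-6/7, -1/7]] · [[-2, -4], [-23, -11]] = [[2, 4], [5, 5]].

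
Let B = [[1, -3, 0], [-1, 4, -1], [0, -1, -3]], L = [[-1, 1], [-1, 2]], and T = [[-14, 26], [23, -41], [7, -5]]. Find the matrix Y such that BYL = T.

Y = [[2, -3], [0, -5], [3, 1]]

Isolating Y: multiply by B⁻¹ from the left and L⁻¹ from the right, so Y = B⁻¹TL⁻¹.
det B = -4; the adjugate gives B⁻¹ = [[13/4, 9/4, -3/4], [3/4, 3/4, -1/4], [-1/4, -1/4, -1/4]].
L has determinant -1; L⁻¹ = [[-2, 1], [-1, 1]].
B⁻¹T = [[1, -4], [5, -10], [-4, 5]].
Y = (B⁻¹T)L⁻¹ = [[2, -3], [0, -5], [3, 1]].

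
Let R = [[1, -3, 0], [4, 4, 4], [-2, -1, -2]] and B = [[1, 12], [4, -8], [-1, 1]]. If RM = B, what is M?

M = [[4, 3], [1, -3], [-4, -2]]

Left-multiplying both sides by R⁻¹ gives M = R⁻¹B.
det R = -4; the adjugate gives R⁻¹ = [[1, 3/2, 3], [0, 1/2, 1], [-1, -7/4, -4]].
M = R⁻¹B = [[1, 3/2, 3], [0, 1/2, 1], [-1, -7/4, -4]] · [[1, 12], [4, -8], [-1, 1]] = [[4, 3], [1, -3], [-4, -2]].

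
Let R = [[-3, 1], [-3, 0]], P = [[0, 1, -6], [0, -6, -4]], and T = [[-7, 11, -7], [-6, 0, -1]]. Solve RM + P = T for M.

RM = T − P = [[-7, 10, -1], [-6, 6, 3]].
Left-multiplying both sides by R⁻¹ gives M = R⁻¹(T − P).
det R = 3, so R⁻¹ = [[0, -1/3], [1, -1]].
M = R⁻¹(T − P) = [[2, -2, -1], [-1, 4, -4]].

M = [[2, -2, -1], [-1, 4, -4]]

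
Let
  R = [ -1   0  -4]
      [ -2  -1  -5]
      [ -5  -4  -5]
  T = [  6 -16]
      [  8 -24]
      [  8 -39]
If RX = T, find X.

Left-multiplying both sides by R⁻¹ gives X = R⁻¹T.
det R = 3; the adjugate gives R⁻¹ = [[-5, 16/3, -4/3], [5, -5, 1], [1, -4/3, 1/3]].
X = R⁻¹T = [[-5, 16/3, -4/3], [5, -5, 1], [1, -4/3, 1/3]] · [[6, -16], [8, -24], [8, -39]] = [[2, 4], [-2, 1], [-2, 3]].

X = [[2, 4], [-2, 1], [-2, 3]]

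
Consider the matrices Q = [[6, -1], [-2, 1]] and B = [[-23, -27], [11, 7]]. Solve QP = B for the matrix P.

P = [[-3, -5], [5, -3]]

Since Q multiplies P on the left, P = Q⁻¹B.
det Q = 4, so Q⁻¹ = [[1/4, 1/4], [1/2, 3/2]].
P = Q⁻¹B = [[1/4, 1/4], [1/2, 3/2]] · [[-23, -27], [11, 7]] = [[-3, -5], [5, -3]].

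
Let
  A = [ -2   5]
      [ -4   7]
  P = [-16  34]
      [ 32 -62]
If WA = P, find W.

Right-multiplying both sides by A⁻¹ gives W = PA⁻¹.
det A = 6; the adjugate gives A⁻¹ = [[7/6, -5/6], [2/3, -1/3]].
W = PA⁻¹ = [[-16, 34], [32, -62]] · [[7/6, -5/6], [2/3, -1/3]] = [[4, 2], [-4, -6]].

W = [[4, 2], [-4, -6]]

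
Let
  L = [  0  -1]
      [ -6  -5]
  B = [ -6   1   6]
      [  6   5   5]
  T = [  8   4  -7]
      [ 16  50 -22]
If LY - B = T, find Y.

LY = T + B = [[2, 5, -1], [22, 55, -17]].
L is on the left of Y, so left-multiply by L⁻¹: Y = L⁻¹(T + B).
L has determinant -6; L⁻¹ = [[5/6, -1/6], [-1, 0]].
Y = L⁻¹(T + B) = [[-2, -5, 2], [-2, -5, 1]].

Y = [[-2, -5, 2], [-2, -5, 1]]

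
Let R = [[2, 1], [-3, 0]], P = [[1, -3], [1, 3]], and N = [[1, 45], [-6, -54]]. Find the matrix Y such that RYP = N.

Y = [[-2, 4], [-3, 0]]

Y = R⁻¹NP⁻¹ (apply R⁻¹ on the left and P⁻¹ on the right).
det R = 3, so R⁻¹ = [[0, -1/3], [1, 2/3]].
P has determinant 6; P⁻¹ = [[1/2, 1/2], [-1/6, 1/6]].
R⁻¹N = [[2, 18], [-3, 9]].
Y = (R⁻¹N)P⁻¹ = [[-2, 4], [-3, 0]].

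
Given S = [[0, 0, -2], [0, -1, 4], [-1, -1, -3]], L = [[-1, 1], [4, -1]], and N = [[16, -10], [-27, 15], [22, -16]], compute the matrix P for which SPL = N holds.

Isolating P: multiply by S⁻¹ from the left and L⁻¹ from the right, so P = S⁻¹NL⁻¹.
det S = 2, so S⁻¹ = [[7/2, 1, -1], [-2, -1, 0], [-1/2, 0, 0]].
det L = -3, so L⁻¹ = [[1/3, 1/3], [4/3, 1/3]].
S⁻¹N = [[7, -4], [-5, 5], [-8, 5]].
P = (S⁻¹N)L⁻¹ = [[-3, 1], [5, 0], [4, -1]].

P = [[-3, 1], [5, 0], [4, -1]]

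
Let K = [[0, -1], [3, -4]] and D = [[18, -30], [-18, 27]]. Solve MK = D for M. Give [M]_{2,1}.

-3

Since K sits to the right of M, M = DK⁻¹.
det K = 3; the adjugate gives K⁻¹ = [[-4/3, 1/3], [-1, 0]].
M = DK⁻¹ = [[18, -30], [-18, 27]] · [[-4/3, 1/3], [-1, 0]] = [[6, 6], [-3, -6]].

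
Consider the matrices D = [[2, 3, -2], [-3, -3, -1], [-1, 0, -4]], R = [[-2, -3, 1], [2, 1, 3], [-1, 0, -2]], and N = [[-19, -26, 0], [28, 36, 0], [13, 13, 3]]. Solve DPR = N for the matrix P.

P = [[1, 2, -1], [2, -4, -1], [1, 0, 2]]

P = D⁻¹NR⁻¹ (apply D⁻¹ on the left and R⁻¹ on the right).
det D = -3; the adjugate gives D⁻¹ = [[-4, -4, 3], [11/3, 10/3, -8/3], [1, 1, -1]].
R has determinant 2; R⁻¹ = [[-1, -3, -5], [1/2, 5/2, 4], [1/2, 3/2, 2]].
D⁻¹N = [[3, -1, 9], [-11, -10, -8], [-4, -3, -3]].
P = (D⁻¹N)R⁻¹ = [[1, 2, -1], [2, -4, -1], [1, 0, 2]].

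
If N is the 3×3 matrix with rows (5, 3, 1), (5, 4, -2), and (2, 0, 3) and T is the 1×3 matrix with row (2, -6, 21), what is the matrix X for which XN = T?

X = [[6, -6, 1]]

Since N sits to the right of X, X = TN⁻¹.
det N = -5; the adjugate gives N⁻¹ = [[-12/5, 9/5, 2], [19/5, -13/5, -3], [8/5, -6/5, -1]].
X = TN⁻¹ = [[2, -6, 21]] · [[-12/5, 9/5, 2], [19/5, -13/5, -3], [8/5, -6/5, -1]] = [[6, -6, 1]].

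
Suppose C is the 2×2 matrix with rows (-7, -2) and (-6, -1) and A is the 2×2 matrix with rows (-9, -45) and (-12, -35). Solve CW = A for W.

Since C multiplies W on the left, W = C⁻¹A.
det C = -5; the adjugate gives C⁻¹ = [[1/5, -2/5], [-6/5, 7/5]].
W = C⁻¹A = [[1/5, -2/5], [-6/5, 7/5]] · [[-9, -45], [-12, -35]] = [[3, 5], [-6, 5]].

W = [[3, 5], [-6, 5]]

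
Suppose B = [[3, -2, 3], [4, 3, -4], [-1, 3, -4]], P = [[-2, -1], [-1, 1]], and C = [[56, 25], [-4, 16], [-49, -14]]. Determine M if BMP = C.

M = [[-5, 1], [0, 4], [-4, 1]]

Isolating M: multiply by B⁻¹ from the left and P⁻¹ from the right, so M = B⁻¹CP⁻¹.
det B = 5; the adjugate gives B⁻¹ = [[0, 1/5, -1/5], [4, -9/5, 24/5], [3, -7/5, 17/5]].
det P = -3, so P⁻¹ = [[-1/3, -1/3], [-1/3, 2/3]].
B⁻¹C = [[9, 6], [-4, 4], [7, 5]].
M = (B⁻¹C)P⁻¹ = [[-5, 1], [0, 4], [-4, 1]].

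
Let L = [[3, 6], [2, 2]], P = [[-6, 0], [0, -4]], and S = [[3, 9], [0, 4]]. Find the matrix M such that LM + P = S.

M = [[-3, 5], [3, -1]]

LM = S − P = [[9, 9], [0, 8]].
L is on the left of M, so left-multiply by L⁻¹: M = L⁻¹(S − P).
det L = -6, so L⁻¹ = [[-1/3, 1], [1/3, -1/2]].
M = L⁻¹(S − P) = [[-3, 5], [3, -1]].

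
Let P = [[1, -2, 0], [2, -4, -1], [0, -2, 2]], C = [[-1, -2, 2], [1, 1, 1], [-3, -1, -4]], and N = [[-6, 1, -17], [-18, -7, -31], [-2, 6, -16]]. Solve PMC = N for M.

Isolating M: multiply by P⁻¹ from the left and C⁻¹ from the right, so M = P⁻¹NC⁻¹.
det P = -2, so P⁻¹ = [[5, -2, -1], [2, -1, -1/2], [2, -1, 0]].
det C = 5; the adjugate gives C⁻¹ = [[-3/5, -2, -4/5], [1/5, 2, 3/5], [2/5, 1, 1/5]].
P⁻¹N = [[8, 13, -7], [7, 6, 5], [6, 9, -3]].
M = (P⁻¹N)C⁻¹ = [[-5, 3, 0], [-1, 3, -1], [-3, 3, 0]].

M = [[-5, 3, 0], [-1, 3, -1], [-3, 3, 0]]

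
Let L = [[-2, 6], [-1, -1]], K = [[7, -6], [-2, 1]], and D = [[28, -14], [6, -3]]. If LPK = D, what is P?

P = L⁻¹DK⁻¹ (apply L⁻¹ on the left and K⁻¹ on the right).
det L = 8; the adjugate gives L⁻¹ = [[-1/8, -3/4], [1/8, -1/4]].
K has determinant -5; K⁻¹ = [[-1/5, -6/5], [-2/5, -7/5]].
L⁻¹D = [[-8, 4], [2, -1]].
P = (L⁻¹D)K⁻¹ = [[0, 4], [0, -1]].

P = [[0, 4], [0, -1]]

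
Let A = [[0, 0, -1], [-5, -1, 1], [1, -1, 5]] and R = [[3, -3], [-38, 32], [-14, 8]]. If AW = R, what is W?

A is on the left of W, so left-multiply by A⁻¹: W = A⁻¹R.
det A = -6; the adjugate gives A⁻¹ = [[2/3, -1/6, 1/6], [-13/3, -1/6, -5/6], [-1, 0, 0]].
W = A⁻¹R = [[2/3, -1/6, 1/6], [-13/3, -1/6, -5/6], [-1, 0, 0]] · [[3, -3], [-38, 32], [-14, 8]] = [[6, -6], [5, 1], [-3, 3]].

W = [[6, -6], [5, 1], [-3, 3]]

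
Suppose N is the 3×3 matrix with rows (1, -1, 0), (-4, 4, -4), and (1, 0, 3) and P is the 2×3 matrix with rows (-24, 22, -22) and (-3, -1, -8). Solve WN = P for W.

W = [[-6, 4, -2], [-3, -1, -4]]

Since N sits to the right of W, W = PN⁻¹.
det N = 4, so N⁻¹ = [[3, 3/4, 1], [2, 3/4, 1], [-1, -1/4, 0]].
W = PN⁻¹ = [[-24, 22, -22], [-3, -1, -8]] · [[3, 3/4, 1], [2, 3/4, 1], [-1, -1/4, 0]] = [[-6, 4, -2], [-3, -1, -4]].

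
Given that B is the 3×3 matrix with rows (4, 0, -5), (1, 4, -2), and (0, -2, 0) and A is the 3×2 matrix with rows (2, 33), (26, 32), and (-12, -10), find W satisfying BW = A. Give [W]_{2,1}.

6

Since B multiplies W on the left, W = B⁻¹A.
B has determinant -6; B⁻¹ = [[2/3, -5/3, -10/3], [0, 0, -1/2], [1/3, -4/3, -8/3]].
W = B⁻¹A = [[2/3, -5/3, -10/3], [0, 0, -1/2], [1/3, -4/3, -8/3]] · [[2, 33], [26, 32], [-12, -10]] = [[-2, 2], [6, 5], [-2, -5]].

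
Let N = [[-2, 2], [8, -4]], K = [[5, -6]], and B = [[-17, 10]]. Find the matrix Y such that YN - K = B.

YN = B + K = [[-12, 4]].
N is on the right of Y, so right-multiply by N⁻¹: Y = (B + K)N⁻¹.
det N = -8, so N⁻¹ = [[1/2, 1/4], [1, 1/4]].
Y = (B + K)N⁻¹ = [[-2, -2]].

Y = [[-2, -2]]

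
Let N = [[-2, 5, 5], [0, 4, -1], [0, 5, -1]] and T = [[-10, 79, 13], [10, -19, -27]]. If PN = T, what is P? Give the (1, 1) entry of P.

5

Right-multiplying both sides by N⁻¹ gives P = TN⁻¹.
det N = -2; the adjugate gives N⁻¹ = [[-1/2, -15, 25/2], [0, -1, 1], [0, -5, 4]].
P = TN⁻¹ = [[-10, 79, 13], [10, -19, -27]] · [[-1/2, -15, 25/2], [0, -1, 1], [0, -5, 4]] = [[5, 6, 6], [-5, 4, -2]].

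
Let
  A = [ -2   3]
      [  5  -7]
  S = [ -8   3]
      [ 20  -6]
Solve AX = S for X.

X = [[4, 3], [0, 3]]

A is on the left of X, so left-multiply by A⁻¹: X = A⁻¹S.
det A = -1; the adjugate gives A⁻¹ = [[7, 3], [5, 2]].
X = A⁻¹S = [[7, 3], [5, 2]] · [[-8, 3], [20, -6]] = [[4, 3], [0, 3]].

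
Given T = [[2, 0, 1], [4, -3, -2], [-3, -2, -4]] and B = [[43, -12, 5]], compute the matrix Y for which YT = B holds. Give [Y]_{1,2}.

T is on the right of Y, so right-multiply by T⁻¹: Y = BT⁻¹.
T has determinant -1; T⁻¹ = [[-8, 2, -3], [-22, 5, -8], [17, -4, 6]].
Y = BT⁻¹ = [[43, -12, 5]] · [[-8, 2, -3], [-22, 5, -8], [17, -4, 6]] = [[5, 6, -3]].

6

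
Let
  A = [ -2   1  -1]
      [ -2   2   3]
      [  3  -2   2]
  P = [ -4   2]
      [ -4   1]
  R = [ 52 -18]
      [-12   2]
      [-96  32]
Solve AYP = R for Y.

Y = [[2, 0], [0, -4], [1, 4]]

Isolating Y: multiply by A⁻¹ from the left and P⁻¹ from the right, so Y = A⁻¹RP⁻¹.
A has determinant -5; A⁻¹ = [[-2, 0, -1], [-13/5, 1/5, -8/5], [2/5, 1/5, 2/5]].
det P = 4, so P⁻¹ = [[1/4, -1/2], [1, -1]].
A⁻¹R = [[-8, 4], [16, -4], [-20, 6]].
Y = (A⁻¹R)P⁻¹ = [[2, 0], [0, -4], [1, 4]].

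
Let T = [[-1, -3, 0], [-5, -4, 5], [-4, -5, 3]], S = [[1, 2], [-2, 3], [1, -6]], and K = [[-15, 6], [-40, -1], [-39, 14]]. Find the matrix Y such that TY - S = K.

Y = [[5, 1], [3, -3], [-1, -1]]

TY = K + S = [[-14, 8], [-42, 2], [-38, 8]].
Since T multiplies Y on the left, Y = T⁻¹(K + S).
T has determinant 2; T⁻¹ = [[13/2, 9/2, -15/2], [-5/2, -3/2, 5/2], [9/2, 7/2, -11/2]].
Y = T⁻¹(K + S) = [[5, 1], [3, -3], [-1, -1]].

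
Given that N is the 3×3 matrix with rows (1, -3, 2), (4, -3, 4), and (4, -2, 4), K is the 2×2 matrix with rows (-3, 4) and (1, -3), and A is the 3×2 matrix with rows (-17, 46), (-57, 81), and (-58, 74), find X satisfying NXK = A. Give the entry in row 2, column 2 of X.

Left-multiply by N⁻¹ and right-multiply by K⁻¹: X = N⁻¹AK⁻¹.
N has determinant 4; N⁻¹ = [[-1, 2, -3/2], [0, -1, 1], [1, -5/2, 9/4]].
det K = 5, so K⁻¹ = [[-3/5, -4/5], [-1/5, -3/5]].
N⁻¹A = [[-10, 5], [-1, -7], [-5, 10]].
X = (N⁻¹A)K⁻¹ = [[5, 5], [2, 5], [1, -2]].

5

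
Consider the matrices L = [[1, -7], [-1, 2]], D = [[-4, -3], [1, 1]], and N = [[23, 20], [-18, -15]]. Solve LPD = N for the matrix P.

Isolating P: multiply by L⁻¹ from the left and D⁻¹ from the right, so P = L⁻¹ND⁻¹.
det L = -5; the adjugate gives L⁻¹ = [[-2/5, -7/5], [-1/5, -1/5]].
det D = -1, so D⁻¹ = [[-1, -3], [1, 4]].
L⁻¹N = [[16, 13], [-1, -1]].
P = (L⁻¹N)D⁻¹ = [[-3, 4], [0, -1]].

P = [[-3, 4], [0, -1]]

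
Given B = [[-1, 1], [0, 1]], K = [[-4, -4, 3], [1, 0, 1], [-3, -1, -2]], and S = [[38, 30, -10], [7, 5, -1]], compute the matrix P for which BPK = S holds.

P = [[5, 4, 5], [-1, 0, -1]]

Isolating P: multiply by B⁻¹ from the left and K⁻¹ from the right, so P = B⁻¹SK⁻¹.
det B = -1, so B⁻¹ = [[-1, 1], [0, 1]].
K has determinant -3; K⁻¹ = [[-1/3, 11/3, 4/3], [1/3, -17/3, -7/3], [1/3, -8/3, -4/3]].
B⁻¹S = [[-31, -25, 9], [7, 5, -1]].
P = (B⁻¹S)K⁻¹ = [[5, 4, 5], [-1, 0, -1]].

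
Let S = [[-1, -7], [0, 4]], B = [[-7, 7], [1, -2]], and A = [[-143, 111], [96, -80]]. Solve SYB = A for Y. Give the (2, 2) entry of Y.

-4

Y = S⁻¹AB⁻¹ (apply S⁻¹ on the left and B⁻¹ on the right).
det S = -4, so S⁻¹ = [[-1, -7/4], [0, 1/4]].
B has determinant 7; B⁻¹ = [[-2/7, -1], [-1/7, -1]].
S⁻¹A = [[-25, 29], [24, -20]].
Y = (S⁻¹A)B⁻¹ = [[3, -4], [-4, -4]].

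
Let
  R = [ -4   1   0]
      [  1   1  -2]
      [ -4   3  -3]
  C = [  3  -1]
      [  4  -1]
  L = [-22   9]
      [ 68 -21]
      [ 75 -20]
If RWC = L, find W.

Left-multiply by R⁻¹ and right-multiply by C⁻¹: W = R⁻¹LC⁻¹.
R has determinant -1; R⁻¹ = [[-3, -3, 2], [-11, -12, 8], [-7, -8, 5]].
C has determinant 1; C⁻¹ = [[-1, 1], [-4, 3]].
R⁻¹L = [[12, -4], [26, -7], [-15, 5]].
W = (R⁻¹L)C⁻¹ = [[4, 0], [2, 5], [-5, 0]].

W = [[4, 0], [2, 5], [-5, 0]]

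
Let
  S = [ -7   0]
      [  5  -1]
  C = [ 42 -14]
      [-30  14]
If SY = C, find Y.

Y = [[-6, 2], [0, -4]]

Left-multiplying both sides by S⁻¹ gives Y = S⁻¹C.
det S = 7, so S⁻¹ = [[-1/7, 0], [-5/7, -1]].
Y = S⁻¹C = [[-1/7, 0], [-5/7, -1]] · [[42, -14], [-30, 14]] = [[-6, 2], [0, -4]].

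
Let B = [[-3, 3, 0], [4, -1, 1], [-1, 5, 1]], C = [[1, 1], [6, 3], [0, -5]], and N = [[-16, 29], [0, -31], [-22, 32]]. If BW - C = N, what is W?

W = [[2, -5], [-3, 5], [-5, -3]]

BW = N + C = [[-15, 30], [6, -28], [-22, 27]].
Since B multiplies W on the left, W = B⁻¹(N + C).
det B = 3, so B⁻¹ = [[-2, -1, 1], [-5/3, -1, 1], [19/3, 4, -3]].
W = B⁻¹(N + C) = [[2, -5], [-3, 5], [-5, -3]].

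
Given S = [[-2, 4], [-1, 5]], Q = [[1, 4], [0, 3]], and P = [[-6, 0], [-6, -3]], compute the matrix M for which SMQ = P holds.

Left-multiply by S⁻¹ and right-multiply by Q⁻¹: M = S⁻¹PQ⁻¹.
S has determinant -6; S⁻¹ = [[-5/6, 2/3], [-1/6, 1/3]].
det Q = 3, so Q⁻¹ = [[1, -4/3], [0, 1/3]].
S⁻¹P = [[1, -2], [-1, -1]].
M = (S⁻¹P)Q⁻¹ = [[1, -2], [-1, 1]].

M = [[1, -2], [-1, 1]]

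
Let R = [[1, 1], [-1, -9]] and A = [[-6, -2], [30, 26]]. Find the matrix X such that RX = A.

Since R multiplies X on the left, X = R⁻¹A.
det R = -8; the adjugate gives R⁻¹ = [[9/8, 1/8], [-1/8, -1/8]].
X = R⁻¹A = [[9/8, 1/8], [-1/8, -1/8]] · [[-6, -2], [30, 26]] = [[-3, 1], [-3, -3]].

X = [[-3, 1], [-3, -3]]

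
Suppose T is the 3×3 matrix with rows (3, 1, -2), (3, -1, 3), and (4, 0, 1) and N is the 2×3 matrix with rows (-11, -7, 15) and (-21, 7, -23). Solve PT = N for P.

Right-multiplying both sides by T⁻¹ gives P = NT⁻¹.
det T = -2; the adjugate gives T⁻¹ = [[1/2, 1/2, -1/2], [-9/2, -11/2, 15/2], [-2, -2, 3]].
P = NT⁻¹ = [[-11, -7, 15], [-21, 7, -23]] · [[1/2, 1/2, -1/2], [-9/2, -11/2, 15/2], [-2, -2, 3]] = [[-4, 3, -2], [4, -3, -6]].

P = [[-4, 3, -2], [4, -3, -6]]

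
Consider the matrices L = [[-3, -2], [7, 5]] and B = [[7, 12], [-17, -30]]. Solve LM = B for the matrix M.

L is on the left of M, so left-multiply by L⁻¹: M = L⁻¹B.
det L = -1; the adjugate gives L⁻¹ = [[-5, -2], [7, 3]].
M = L⁻¹B = [[-5, -2], [7, 3]] · [[7, 12], [-17, -30]] = [[-1, 0], [-2, -6]].

M = [[-1, 0], [-2, -6]]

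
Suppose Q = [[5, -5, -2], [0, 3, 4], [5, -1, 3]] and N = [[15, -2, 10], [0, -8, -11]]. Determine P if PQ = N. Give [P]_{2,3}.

Since Q sits to the right of P, P = NQ⁻¹.
Q has determinant -5; Q⁻¹ = [[-13/5, -17/5, 14/5], [-4, -5, 4], [3, 4, -3]].
P = NQ⁻¹ = [[15, -2, 10], [0, -8, -11]] · [[-13/5, -17/5, 14/5], [-4, -5, 4], [3, 4, -3]] = [[-1, -1, 4], [-1, -4, 1]].

1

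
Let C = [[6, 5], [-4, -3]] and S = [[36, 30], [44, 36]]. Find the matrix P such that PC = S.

Since C sits to the right of P, P = SC⁻¹.
det C = 2, so C⁻¹ = [[-3/2, -5/2], [2, 3]].
P = SC⁻¹ = [[36, 30], [44, 36]] · [[-3/2, -5/2], [2, 3]] = [[6, 0], [6, -2]].

P = [[6, 0], [6, -2]]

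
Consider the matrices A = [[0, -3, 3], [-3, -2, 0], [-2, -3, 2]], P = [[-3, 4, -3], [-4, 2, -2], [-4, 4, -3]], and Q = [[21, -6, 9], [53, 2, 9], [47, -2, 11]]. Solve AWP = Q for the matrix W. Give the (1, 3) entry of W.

2

W = A⁻¹QP⁻¹ (apply A⁻¹ on the left and P⁻¹ on the right).
det A = -3, so A⁻¹ = [[4/3, 1, -2], [-2, -2, 3], [-5/3, -2, 3]].
det P = 2; the adjugate gives P⁻¹ = [[1, 0, -1], [-2, -3/2, 3], [-4, -2, 5]].
A⁻¹Q = [[-13, -2, -1], [-7, 2, -3], [0, 0, 0]].
W = (A⁻¹Q)P⁻¹ = [[-5, 5, 2], [1, 3, -2], [0, 0, 0]].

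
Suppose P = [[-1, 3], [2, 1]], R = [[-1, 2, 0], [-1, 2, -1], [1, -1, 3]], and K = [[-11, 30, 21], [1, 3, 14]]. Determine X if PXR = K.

X = [[-1, 0, 1], [5, 1, 3]]

Isolating X: multiply by P⁻¹ from the left and R⁻¹ from the right, so X = P⁻¹KR⁻¹.
det P = -7, so P⁻¹ = [[-1/7, 3/7], [2/7, 1/7]].
det R = -1, so R⁻¹ = [[-5, 6, 2], [-2, 3, 1], [1, -1, 0]].
P⁻¹K = [[2, -3, 3], [-3, 9, 8]].
X = (P⁻¹K)R⁻¹ = [[-1, 0, 1], [5, 1, 3]].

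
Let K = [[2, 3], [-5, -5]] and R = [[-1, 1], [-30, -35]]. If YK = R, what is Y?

K is on the right of Y, so right-multiply by K⁻¹: Y = RK⁻¹.
det K = 5, so K⁻¹ = [[-1, -3/5], [1, 2/5]].
Y = RK⁻¹ = [[-1, 1], [-30, -35]] · [[-1, -3/5], [1, 2/5]] = [[2, 1], [-5, 4]].

Y = [[2, 1], [-5, 4]]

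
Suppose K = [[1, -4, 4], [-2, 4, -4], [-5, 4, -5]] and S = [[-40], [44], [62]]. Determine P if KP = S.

P = [[-4], [3], [-6]]

K is on the left of P, so left-multiply by K⁻¹: P = K⁻¹S.
det K = 4; the adjugate gives K⁻¹ = [[-1, -1, 0], [5/2, 15/4, -1], [3, 4, -1]].
P = K⁻¹S = [[-1, -1, 0], [5/2, 15/4, -1], [3, 4, -1]] · [[-40], [44], [62]] = [[-4], [3], [-6]].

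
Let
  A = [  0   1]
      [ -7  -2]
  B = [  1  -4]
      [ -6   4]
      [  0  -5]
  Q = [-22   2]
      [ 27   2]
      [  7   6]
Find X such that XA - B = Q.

XA = Q + B = [[-21, -2], [21, 6], [7, 1]].
A is on the right of X, so right-multiply by A⁻¹: X = (Q + B)A⁻¹.
det A = 7, so A⁻¹ = [[-2/7, -1/7], [1, 0]].
X = (Q + B)A⁻¹ = [[4, 3], [0, -3], [-1, -1]].

X = [[4, 3], [0, -3], [-1, -1]]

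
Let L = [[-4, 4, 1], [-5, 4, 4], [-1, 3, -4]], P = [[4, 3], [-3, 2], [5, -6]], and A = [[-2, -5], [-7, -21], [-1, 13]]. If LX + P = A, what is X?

X = [[4, 3], [2, 2], [2, -4]]

LX = A − P = [[-6, -8], [-4, -23], [-6, 19]].
Left-multiplying both sides by L⁻¹ gives X = L⁻¹(A − P).
det L = 5, so L⁻¹ = [[-28/5, 19/5, 12/5], [-24/5, 17/5, 11/5], [-11/5, 8/5, 4/5]].
X = L⁻¹(A − P) = [[4, 3], [2, 2], [2, -4]].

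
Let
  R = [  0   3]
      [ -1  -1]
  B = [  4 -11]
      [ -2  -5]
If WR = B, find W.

R is on the right of W, so right-multiply by R⁻¹: W = BR⁻¹.
det R = 3, so R⁻¹ = [[-1/3, -1], [1/3, 0]].
W = BR⁻¹ = [[4, -11], [-2, -5]] · [[-1/3, -1], [1/3, 0]] = [[-5, -4], [-1, 2]].

W = [[-5, -4], [-1, 2]]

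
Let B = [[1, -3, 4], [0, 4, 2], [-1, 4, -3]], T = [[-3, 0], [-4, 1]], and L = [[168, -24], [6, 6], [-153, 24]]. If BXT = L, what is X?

Left-multiply by B⁻¹ and right-multiply by T⁻¹: X = B⁻¹LT⁻¹.
det B = 2, so B⁻¹ = [[-10, 7/2, -11], [-1, 1/2, -1], [2, -1/2, 2]].
det T = -3; the adjugate gives T⁻¹ = [[-1/3, 0], [-4/3, 1]].
B⁻¹L = [[24, -3], [-12, 3], [27, -3]].
X = (B⁻¹L)T⁻¹ = [[-4, -3], [0, 3], [-5, -3]].

X = [[-4, -3], [0, 3], [-5, -3]]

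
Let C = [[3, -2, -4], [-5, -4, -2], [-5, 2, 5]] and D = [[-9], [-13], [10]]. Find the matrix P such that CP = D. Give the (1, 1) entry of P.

-1

Left-multiplying both sides by C⁻¹ gives P = C⁻¹D.
C has determinant 2; C⁻¹ = [[-8, 1, -6], [35/2, -5/2, 13], [-15, 2, -11]].
P = C⁻¹D = [[-8, 1, -6], [35/2, -5/2, 13], [-15, 2, -11]] · [[-9], [-13], [10]] = [[-1], [5], [-1]].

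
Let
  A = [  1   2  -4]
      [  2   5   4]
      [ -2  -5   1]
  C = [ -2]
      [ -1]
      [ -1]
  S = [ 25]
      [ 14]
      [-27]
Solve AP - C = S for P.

AP = S + C = [[23], [13], [-28]].
A is on the left of P, so left-multiply by A⁻¹: P = A⁻¹(S + C).
det A = 5; the adjugate gives A⁻¹ = [[5, 18/5, 28/5], [-2, -7/5, -12/5], [0, 1/5, 1/5]].
P = A⁻¹(S + C) = [[5], [3], [-3]].

P = [[5], [3], [-3]]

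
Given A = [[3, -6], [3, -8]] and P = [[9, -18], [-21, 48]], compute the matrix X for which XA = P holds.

Since A sits to the right of X, X = PA⁻¹.
det A = -6; the adjugate gives A⁻¹ = [[4/3, -1], [1/2, -1/2]].
X = PA⁻¹ = [[9, -18], [-21, 48]] · [[4/3, -1], [1/2, -1/2]] = [[3, 0], [-4, -3]].

X = [[3, 0], [-4, -3]]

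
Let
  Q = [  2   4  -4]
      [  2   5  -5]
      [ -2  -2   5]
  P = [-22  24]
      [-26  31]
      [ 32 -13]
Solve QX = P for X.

X = [[-3, -2], [2, 6], [6, -1]]

Left-multiplying both sides by Q⁻¹ gives X = Q⁻¹P.
det Q = 6, so Q⁻¹ = [[5/2, -2, 0], [0, 1/3, 1/3], [1, -2/3, 1/3]].
X = Q⁻¹P = [[5/2, -2, 0], [0, 1/3, 1/3], [1, -2/3, 1/3]] · [[-22, 24], [-26, 31], [32, -13]] = [[-3, -2], [2, 6], [6, -1]].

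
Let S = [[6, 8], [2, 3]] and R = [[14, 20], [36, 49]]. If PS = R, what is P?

S is on the right of P, so right-multiply by S⁻¹: P = RS⁻¹.
det S = 2, so S⁻¹ = [[3/2, -4], [-1, 3]].
P = RS⁻¹ = [[14, 20], [36, 49]] · [[3/2, -4], [-1, 3]] = [[1, 4], [5, 3]].

P = [[1, 4], [5, 3]]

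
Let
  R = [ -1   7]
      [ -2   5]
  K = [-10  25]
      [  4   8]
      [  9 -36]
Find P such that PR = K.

Since R sits to the right of P, P = KR⁻¹.
det R = 9; the adjugate gives R⁻¹ = [[5/9, -7/9], [2/9, -1/9]].
P = KR⁻¹ = [[-10, 25], [4, 8], [9, -36]] · [[5/9, -7/9], [2/9, -1/9]] = [[0, 5], [4, -4], [-3, -3]].

P = [[0, 5], [4, -4], [-3, -3]]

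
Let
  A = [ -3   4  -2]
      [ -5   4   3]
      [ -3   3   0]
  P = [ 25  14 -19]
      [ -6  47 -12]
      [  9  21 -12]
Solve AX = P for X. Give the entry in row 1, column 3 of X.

Left-multiplying both sides by A⁻¹ gives X = A⁻¹P.
A has determinant -3; A⁻¹ = [[3, 2, -20/3], [3, 2, -19/3], [1, 1, -8/3]].
X = A⁻¹P = [[3, 2, -20/3], [3, 2, -19/3], [1, 1, -8/3]] · [[25, 14, -19], [-6, 47, -12], [9, 21, -12]] = [[3, -4, -1], [6, 3, -5], [-5, 5, 1]].

-1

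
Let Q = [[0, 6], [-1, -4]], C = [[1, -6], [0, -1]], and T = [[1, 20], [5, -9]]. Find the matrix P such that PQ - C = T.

PQ = T + C = [[2, 14], [5, -10]].
Since Q sits to the right of P, P = (T + C)Q⁻¹.
det Q = 6, so Q⁻¹ = [[-2/3, -1], [1/6, 0]].
P = (T + C)Q⁻¹ = [[1, -2], [-5, -5]].

P = [[1, -2], [-5, -5]]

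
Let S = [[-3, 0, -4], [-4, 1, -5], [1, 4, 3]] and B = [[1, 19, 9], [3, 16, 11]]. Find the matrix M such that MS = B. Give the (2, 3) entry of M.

5

Since S sits to the right of M, M = BS⁻¹.
S has determinant -1; S⁻¹ = [[-23, 16, -4], [-7, 5, -1], [17, -12, 3]].
M = BS⁻¹ = [[1, 19, 9], [3, 16, 11]] · [[-23, 16, -4], [-7, 5, -1], [17, -12, 3]] = [[-3, 3, 4], [6, -4, 5]].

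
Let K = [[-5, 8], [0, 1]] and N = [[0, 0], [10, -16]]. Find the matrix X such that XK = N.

X = [[0, 0], [-2, 0]]

Right-multiplying both sides by K⁻¹ gives X = NK⁻¹.
K has determinant -5; K⁻¹ = [[-1/5, 8/5], [0, 1]].
X = NK⁻¹ = [[0, 0], [10, -16]] · [[-1/5, 8/5], [0, 1]] = [[0, 0], [-2, 0]].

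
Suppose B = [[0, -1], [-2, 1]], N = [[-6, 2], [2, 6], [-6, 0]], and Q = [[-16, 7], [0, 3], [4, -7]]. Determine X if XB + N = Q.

XB = Q − N = [[-10, 5], [-2, -3], [10, -7]].
Since B sits to the right of X, X = (Q − N)B⁻¹.
B has determinant -2; B⁻¹ = [[-1/2, -1/2], [-1, 0]].
X = (Q − N)B⁻¹ = [[0, 5], [4, 1], [2, -5]].

X = [[0, 5], [4, 1], [2, -5]]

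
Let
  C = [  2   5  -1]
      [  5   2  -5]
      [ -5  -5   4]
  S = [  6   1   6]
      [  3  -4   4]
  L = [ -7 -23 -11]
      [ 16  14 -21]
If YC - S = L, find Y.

Y = [[-3, 4, 3], [-3, 0, -5]]

YC = L + S = [[-1, -22, -5], [19, 10, -17]].
Right-multiplying both sides by C⁻¹ gives Y = (L + S)C⁻¹.
det C = 6; the adjugate gives C⁻¹ = [[-17/6, -5/2, -23/6], [5/6, 1/2, 5/6], [-5/2, -5/2, -7/2]].
Y = (L + S)C⁻¹ = [[-3, 4, 3], [-3, 0, -5]].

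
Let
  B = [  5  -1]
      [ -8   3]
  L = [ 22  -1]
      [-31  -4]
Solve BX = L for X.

B is on the left of X, so left-multiply by B⁻¹: X = B⁻¹L.
B has determinant 7; B⁻¹ = [[3/7, 1/7], [8/7, 5/7]].
X = B⁻¹L = [[3/7, 1/7], [8/7, 5/7]] · [[22, -1], [-31, -4]] = [[5, -1], [3, -4]].

X = [[5, -1], [3, -4]]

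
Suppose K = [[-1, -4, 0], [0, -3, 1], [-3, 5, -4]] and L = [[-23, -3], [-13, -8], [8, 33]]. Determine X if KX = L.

X = [[3, -5], [5, 2], [2, -2]]

Left-multiplying both sides by K⁻¹ gives X = K⁻¹L.
det K = 5; the adjugate gives K⁻¹ = [[7/5, -16/5, -4/5], [-3/5, 4/5, 1/5], [-9/5, 17/5, 3/5]].
X = K⁻¹L = [[7/5, -16/5, -4/5], [-3/5, 4/5, 1/5], [-9/5, 17/5, 3/5]] · [[-23, -3], [-13, -8], [8, 33]] = [[3, -5], [5, 2], [2, -2]].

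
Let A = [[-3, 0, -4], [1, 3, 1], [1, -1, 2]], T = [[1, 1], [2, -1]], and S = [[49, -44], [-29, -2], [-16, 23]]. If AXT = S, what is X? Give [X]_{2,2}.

X = A⁻¹ST⁻¹ (apply A⁻¹ on the left and T⁻¹ on the right).
A has determinant -5; A⁻¹ = [[-7/5, -4/5, -12/5], [1/5, 2/5, 1/5], [4/5, 3/5, 9/5]].
det T = -3; the adjugate gives T⁻¹ = [[1/3, 1/3], [2/3, -1/3]].
A⁻¹S = [[-7, 8], [-5, -5], [-7, 5]].
X = (A⁻¹S)T⁻¹ = [[3, -5], [-5, 0], [1, -4]].

0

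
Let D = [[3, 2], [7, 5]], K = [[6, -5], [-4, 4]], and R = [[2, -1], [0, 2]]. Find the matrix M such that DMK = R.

Left-multiply by D⁻¹ and right-multiply by K⁻¹: M = D⁻¹RK⁻¹.
D has determinant 1; D⁻¹ = [[5, -2], [-7, 3]].
det K = 4; the adjugate gives K⁻¹ = [[1, 5/4], [1, 3/2]].
D⁻¹R = [[10, -9], [-14, 13]].
M = (D⁻¹R)K⁻¹ = [[1, -1], [-1, 2]].

M = [[1, -1], [-1, 2]]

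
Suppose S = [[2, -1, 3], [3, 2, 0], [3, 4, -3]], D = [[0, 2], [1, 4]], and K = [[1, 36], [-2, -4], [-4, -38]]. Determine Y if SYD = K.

Y = [[4, 0], [-5, -1], [1, 0]]

Left-multiply by S⁻¹ and right-multiply by D⁻¹: Y = S⁻¹KD⁻¹.
det S = -3, so S⁻¹ = [[2, -3, 2], [-3, 5, -3], [-2, 11/3, -7/3]].
det D = -2; the adjugate gives D⁻¹ = [[-2, 1], [1/2, 0]].
S⁻¹K = [[0, 8], [-1, -14], [0, 2]].
Y = (S⁻¹K)D⁻¹ = [[4, 0], [-5, -1], [1, 0]].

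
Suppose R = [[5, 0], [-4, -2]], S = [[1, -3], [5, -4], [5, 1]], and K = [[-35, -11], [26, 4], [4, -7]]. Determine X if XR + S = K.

XR = K − S = [[-36, -8], [21, 8], [-1, -8]].
Since R sits to the right of X, X = (K − S)R⁻¹.
det R = -10; the adjugate gives R⁻¹ = [[1/5, 0], [-2/5, -1/2]].
X = (K − S)R⁻¹ = [[-4, 4], [1, -4], [3, 4]].

X = [[-4, 4], [1, -4], [3, 4]]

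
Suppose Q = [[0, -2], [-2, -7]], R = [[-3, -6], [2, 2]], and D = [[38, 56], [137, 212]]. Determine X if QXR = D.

X = [[2, 2], [3, -5]]

Isolating X: multiply by Q⁻¹ from the left and R⁻¹ from the right, so X = Q⁻¹DR⁻¹.
det Q = -4, so Q⁻¹ = [[7/4, -1/2], [-1/2, 0]].
det R = 6; the adjugate gives R⁻¹ = [[1/3, 1], [-1/3, -1/2]].
Q⁻¹D = [[-2, -8], [-19, -28]].
X = (Q⁻¹D)R⁻¹ = [[2, 2], [3, -5]].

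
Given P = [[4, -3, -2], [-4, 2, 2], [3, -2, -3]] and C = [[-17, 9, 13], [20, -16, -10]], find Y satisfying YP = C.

Y = [[1, 3, -3], [6, 1, 0]]

P is on the right of Y, so right-multiply by P⁻¹: Y = CP⁻¹.
det P = 6, so P⁻¹ = [[-1/3, -5/6, -1/3], [-1, -1, 0], [1/3, -1/6, -2/3]].
Y = CP⁻¹ = [[-17, 9, 13], [20, -16, -10]] · [[-1/3, -5/6, -1/3], [-1, -1, 0], [1/3, -1/6, -2/3]] = [[1, 3, -3], [6, 1, 0]].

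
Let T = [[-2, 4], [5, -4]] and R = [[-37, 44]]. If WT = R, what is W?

W = [[6, -5]]

T is on the right of W, so right-multiply by T⁻¹: W = RT⁻¹.
det T = -12; the adjugate gives T⁻¹ = [[1/3, 1/3], [5/12, 1/6]].
W = RT⁻¹ = [[-37, 44]] · [[1/3, 1/3], [5/12, 1/6]] = [[6, -5]].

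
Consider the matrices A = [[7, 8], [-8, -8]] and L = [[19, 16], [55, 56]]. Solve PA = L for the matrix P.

P = [[-3, -5], [1, -6]]

Right-multiplying both sides by A⁻¹ gives P = LA⁻¹.
A has determinant 8; A⁻¹ = [[-1, -1], [1, 7/8]].
P = LA⁻¹ = [[19, 16], [55, 56]] · [[-1, -1], [1, 7/8]] = [[-3, -5], [1, -6]].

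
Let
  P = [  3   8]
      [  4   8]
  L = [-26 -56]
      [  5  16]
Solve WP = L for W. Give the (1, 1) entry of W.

-2

P is on the right of W, so right-multiply by P⁻¹: W = LP⁻¹.
P has determinant -8; P⁻¹ = [[-1, 1], [1/2, -3/8]].
W = LP⁻¹ = [[-26, -56], [5, 16]] · [[-1, 1], [1/2, -3/8]] = [[-2, -5], [3, -1]].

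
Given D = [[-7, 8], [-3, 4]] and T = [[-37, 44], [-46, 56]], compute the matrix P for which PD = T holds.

D is on the right of P, so right-multiply by D⁻¹: P = TD⁻¹.
D has determinant -4; D⁻¹ = [[-1, 2], [-3/4, 7/4]].
P = TD⁻¹ = [[-37, 44], [-46, 56]] · [[-1, 2], [-3/4, 7/4]] = [[4, 3], [4, 6]].

P = [[4, 3], [4, 6]]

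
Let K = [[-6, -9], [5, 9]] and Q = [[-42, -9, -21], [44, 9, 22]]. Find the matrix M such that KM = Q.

Left-multiplying both sides by K⁻¹ gives M = K⁻¹Q.
det K = -9; the adjugate gives K⁻¹ = [[-1, -1], [5/9, 2/3]].
M = K⁻¹Q = [[-1, -1], [5/9, 2/3]] · [[-42, -9, -21], [44, 9, 22]] = [[-2, 0, -1], [6, 1, 3]].

M = [[-2, 0, -1], [6, 1, 3]]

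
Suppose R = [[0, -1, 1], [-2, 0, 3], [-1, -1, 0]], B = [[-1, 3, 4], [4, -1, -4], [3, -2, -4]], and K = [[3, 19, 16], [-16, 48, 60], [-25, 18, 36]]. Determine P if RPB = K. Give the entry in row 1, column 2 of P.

4

Left-multiply by R⁻¹ and right-multiply by B⁻¹: P = R⁻¹KB⁻¹.
det R = 5; the adjugate gives R⁻¹ = [[3/5, -1/5, -3/5], [-3/5, 1/5, -2/5], [2/5, 1/5, -2/5]].
det B = -4; the adjugate gives B⁻¹ = [[1, -1, 2], [-1, 2, -3], [5/4, -7/4, 11/4]].
R⁻¹K = [[20, -9, -24], [5, -9, -12], [8, 10, 4]].
P = (R⁻¹K)B⁻¹ = [[-1, 4, 1], [-1, -2, 4], [3, 5, -3]].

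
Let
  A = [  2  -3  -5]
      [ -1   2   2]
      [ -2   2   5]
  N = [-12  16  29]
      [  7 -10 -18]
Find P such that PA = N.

P = [[-2, 2, 3], [4, 1, 0]]

Right-multiplying both sides by A⁻¹ gives P = NA⁻¹.
A has determinant -1; A⁻¹ = [[-6, -5, -4], [-1, 0, -1], [-2, -2, -1]].
P = NA⁻¹ = [[-12, 16, 29], [7, -10, -18]] · [[-6, -5, -4], [-1, 0, -1], [-2, -2, -1]] = [[-2, 2, 3], [4, 1, 0]].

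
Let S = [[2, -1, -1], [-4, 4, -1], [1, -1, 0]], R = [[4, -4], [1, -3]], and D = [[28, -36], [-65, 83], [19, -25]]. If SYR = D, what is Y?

Y = [[0, -2], [-4, -5], [-2, -3]]

Left-multiply by S⁻¹ and right-multiply by R⁻¹: Y = S⁻¹DR⁻¹.
det S = -1, so S⁻¹ = [[1, -1, -5], [1, -1, -6], [0, -1, -4]].
det R = -8, so R⁻¹ = [[3/8, -1/2], [1/8, -1/2]].
S⁻¹D = [[-2, 6], [-21, 31], [-11, 17]].
Y = (S⁻¹D)R⁻¹ = [[0, -2], [-4, -5], [-2, -3]].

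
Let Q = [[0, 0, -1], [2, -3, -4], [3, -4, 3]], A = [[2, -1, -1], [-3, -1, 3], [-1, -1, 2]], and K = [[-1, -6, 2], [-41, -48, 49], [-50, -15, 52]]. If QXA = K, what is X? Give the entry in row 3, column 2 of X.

-5

X = Q⁻¹KA⁻¹ (apply Q⁻¹ on the left and A⁻¹ on the right).
Q has determinant -1; Q⁻¹ = [[25, -4, 3], [18, -3, 2], [-1, 0, 0]].
A has determinant -3; A⁻¹ = [[-1/3, -1, 4/3], [-1, -1, 1], [-2/3, -1, 5/3]].
Q⁻¹K = [[-11, -3, 10], [5, 6, -7], [1, 6, -2]].
X = (Q⁻¹K)A⁻¹ = [[0, 4, -1], [-3, -4, 1], [-5, -5, 4]].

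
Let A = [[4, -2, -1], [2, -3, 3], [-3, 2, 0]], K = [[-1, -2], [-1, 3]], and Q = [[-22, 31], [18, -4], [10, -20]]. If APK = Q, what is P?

P = [[4, 2], [5, -1], [-1, -5]]

Left-multiply by A⁻¹ and right-multiply by K⁻¹: P = A⁻¹QK⁻¹.
det A = -1; the adjugate gives A⁻¹ = [[6, 2, 9], [9, 3, 14], [5, 2, 8]].
det K = -5; the adjugate gives K⁻¹ = [[-3/5, -2/5], [-1/5, 1/5]].
A⁻¹Q = [[-6, -2], [-4, -13], [6, -13]].
P = (A⁻¹Q)K⁻¹ = [[4, 2], [5, -1], [-1, -5]].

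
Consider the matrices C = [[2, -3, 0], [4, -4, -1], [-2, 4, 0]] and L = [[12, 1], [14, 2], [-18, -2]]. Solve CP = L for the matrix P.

P = [[-3, -1], [-6, -1], [-2, -2]]

Since C multiplies P on the left, P = C⁻¹L.
det C = 2, so C⁻¹ = [[2, 0, 3/2], [1, 0, 1], [4, -1, 2]].
P = C⁻¹L = [[2, 0, 3/2], [1, 0, 1], [4, -1, 2]] · [[12, 1], [14, 2], [-18, -2]] = [[-3, -1], [-6, -1], [-2, -2]].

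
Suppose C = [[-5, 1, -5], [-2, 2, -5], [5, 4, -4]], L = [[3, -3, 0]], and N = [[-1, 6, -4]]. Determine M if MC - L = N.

M = [[1, -1, 1]]

MC = N + L = [[2, 3, -4]].
C is on the right of M, so right-multiply by C⁻¹: M = (N + L)C⁻¹.
det C = -3; the adjugate gives C⁻¹ = [[-4, 16/3, -5/3], [11, -15, 5], [6, -25/3, 8/3]].
M = (N + L)C⁻¹ = [[1, -1, 1]].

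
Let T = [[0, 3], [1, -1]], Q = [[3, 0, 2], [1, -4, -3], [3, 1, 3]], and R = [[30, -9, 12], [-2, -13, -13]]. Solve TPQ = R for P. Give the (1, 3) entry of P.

4

P = T⁻¹RQ⁻¹ (apply T⁻¹ on the left and Q⁻¹ on the right).
det T = -3, so T⁻¹ = [[1/3, 1], [1/3, 0]].
det Q = -1, so Q⁻¹ = [[9, -2, -8], [12, -3, -11], [-13, 3, 12]].
T⁻¹R = [[8, -16, -9], [10, -3, 4]].
P = (T⁻¹R)Q⁻¹ = [[-3, 5, 4], [2, 1, 1]].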